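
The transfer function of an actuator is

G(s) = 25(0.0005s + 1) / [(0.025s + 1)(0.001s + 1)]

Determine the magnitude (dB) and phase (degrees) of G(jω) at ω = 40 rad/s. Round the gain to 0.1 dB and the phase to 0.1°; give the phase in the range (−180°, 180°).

At ω = 40 rad/s:
zero (1 + j40·0.0005) = 1 + j0.02 → |·| ≈ 1.0002, ∠ ≈ 1.15°
pole (1 + j40·0.025) = 1 + j1 → |·| ≈ 1.4142, ∠ ≈ 45.00°
pole (1 + j40·0.001) = 1 + j0.04 → |·| ≈ 1.0008, ∠ ≈ 2.29°
|G| = 25 · 1.0002 / (1.4142 · 1.0008) ≈ 17.667
Gain = 20 log₁₀(17.667) ≈ 24.94 dB
∠G = (1.15°) − (45.00° + 2.29°) = -46.14°

24.9 dB, -46.1°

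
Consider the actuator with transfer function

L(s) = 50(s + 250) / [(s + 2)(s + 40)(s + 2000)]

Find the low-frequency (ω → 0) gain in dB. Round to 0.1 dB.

L(0) = 50·250 / (2·40·2000) = 0.078125
20 log₁₀(0.078125) ≈ -22.14 dB

-22.1 dB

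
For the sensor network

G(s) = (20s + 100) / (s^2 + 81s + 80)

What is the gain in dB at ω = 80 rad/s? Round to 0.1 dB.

Substitute s = j80:
Numerator: 20(j80) + 100 = 100 + j1600
Denominator: (j80)^2 + 81(j80) + 80 = -6320 + j6480
|N| = √(100² + 1600²) ≈ 1603.1, ∠N ≈ 86.42°
|D| = √(6320² + 6480²) ≈ 9051.7, ∠D ≈ 134.28°
|G| = 1603.1 / 9051.7 ≈ 0.1771
Gain = 20 log₁₀(0.1771) ≈ -15.04 dB

-15.0 dB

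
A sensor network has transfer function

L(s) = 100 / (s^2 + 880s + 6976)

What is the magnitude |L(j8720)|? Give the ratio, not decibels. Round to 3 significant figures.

1.31e-06

Substitute s = j8720:
Numerator: 100 = 100 + j0
Denominator: (j8720)^2 + 880(j8720) + 6976 = -76031424 + j7673600
|N| = √(100² + 0²) ≈ 100, ∠N ≈ 0.00°
|D| = √(76031424² + 7673600²) ≈ 7.6418e+07, ∠D ≈ 174.24°
|L| = 100 / 7.6418e+07 ≈ 1.3086e-06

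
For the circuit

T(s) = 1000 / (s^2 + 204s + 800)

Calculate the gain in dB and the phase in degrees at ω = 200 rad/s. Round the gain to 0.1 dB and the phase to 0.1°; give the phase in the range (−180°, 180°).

Substitute s = j200:
Numerator: 1000 = 1000 + j0
Denominator: (j200)^2 + 204(j200) + 800 = -39200 + j40800
|N| = √(1000² + 0²) ≈ 1000, ∠N ≈ 0.00°
|D| = √(39200² + 40800²) ≈ 56580, ∠D ≈ 133.85°
|T| = 1000 / 56580 ≈ 0.017674
Gain = 20 log₁₀(0.017674) ≈ -35.05 dB
∠T = 0.00° − 133.85° = -133.85°

-35.1 dB, -133.9°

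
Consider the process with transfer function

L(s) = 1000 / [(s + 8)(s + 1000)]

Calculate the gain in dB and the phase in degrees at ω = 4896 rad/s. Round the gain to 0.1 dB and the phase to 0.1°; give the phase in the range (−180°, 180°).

-87.8 dB, -168.4°

At s = jω = j4896:
pole (s+8): 8 + j4896 → |·| = √(8²+4896²) = √23970880 ≈ 4896, ∠ = arctan(4896/8) ≈ 89.91°
pole (s+1000): 1000 + j4896 → |·| = √(1000²+4896²) = √24970816 ≈ 4997.1, ∠ = arctan(4896/1000) ≈ 78.46°
|L| = 1000 / 2.4466e+07 ≈ 4.0873e-05
Gain = 20 log₁₀(4.0873e-05) ≈ -87.77 dB
∠L = 0.00° − 168.37° = -168.37°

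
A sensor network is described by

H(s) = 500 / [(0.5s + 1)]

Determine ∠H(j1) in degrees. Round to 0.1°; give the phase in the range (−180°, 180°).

-26.6°

At ω = 1 rad/s:
pole (1 + j1·0.5) = 1 + j0.5 → |·| ≈ 1.118, ∠ ≈ 26.57°
∠H = (0°) − (26.57°) = -26.57°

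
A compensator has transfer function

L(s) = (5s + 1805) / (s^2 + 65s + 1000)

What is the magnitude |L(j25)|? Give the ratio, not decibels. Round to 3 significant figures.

1.08

Substitute s = j25:
Numerator: 5(j25) + 1805 = 1805 + j125
Denominator: (j25)^2 + 65(j25) + 1000 = 375 + j1625
|N| = √(1805² + 125²) ≈ 1809.3, ∠N ≈ 3.96°
|D| = √(375² + 1625²) ≈ 1667.7, ∠D ≈ 77.01°
|L| = 1809.3 / 1667.7 ≈ 1.0849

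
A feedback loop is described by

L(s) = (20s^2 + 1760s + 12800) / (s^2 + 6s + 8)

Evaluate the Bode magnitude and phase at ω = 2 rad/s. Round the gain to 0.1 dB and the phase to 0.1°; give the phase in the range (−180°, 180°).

60.4 dB, -56.1°

Substitute s = j2:
Numerator: 20(j2)^2 + 1760(j2) + 12800 = 12720 + j3520
Denominator: (j2)^2 + 6(j2) + 8 = 4 + j12
|N| = √(12720² + 3520²) ≈ 13198, ∠N ≈ 15.47°
|D| = √(4² + 12²) ≈ 12.649, ∠D ≈ 71.57°
|L| = 13198 / 12.649 ≈ 1043.4
Gain = 20 log₁₀(1043.4) ≈ 60.37 dB
∠L = 15.47° − 71.57° = -56.10°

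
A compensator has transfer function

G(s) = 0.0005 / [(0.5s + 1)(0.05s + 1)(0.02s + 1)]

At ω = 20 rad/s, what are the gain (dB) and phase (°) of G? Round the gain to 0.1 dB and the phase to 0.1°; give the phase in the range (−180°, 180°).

At ω = 20 rad/s:
pole (1 + j20·0.5) = 1 + j10 → |·| ≈ 10.05, ∠ ≈ 84.29°
pole (1 + j20·0.05) = 1 + j1 → |·| ≈ 1.4142, ∠ ≈ 45.00°
pole (1 + j20·0.02) = 1 + j0.4 → |·| ≈ 1.077, ∠ ≈ 21.80°
|G| = 0.0005 · 1 / (10.05 · 1.4142 · 1.077) ≈ 3.2665e-05
Gain = 20 log₁₀(3.2665e-05) ≈ -89.72 dB
∠G = (0°) − (84.29° + 45.00° + 21.80°) = -151.09°

-89.7 dB, -151.1°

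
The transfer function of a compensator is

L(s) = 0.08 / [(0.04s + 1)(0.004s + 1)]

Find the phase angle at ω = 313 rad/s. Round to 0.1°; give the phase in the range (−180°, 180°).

At ω = 313 rad/s:
pole (1 + j313·0.04) = 1 + j12.52 → |·| ≈ 12.56, ∠ ≈ 85.43°
pole (1 + j313·0.004) = 1 + j1.252 → |·| ≈ 1.6023, ∠ ≈ 51.38°
∠L = (0°) − (85.43° + 51.38°) = -136.81°

-136.8°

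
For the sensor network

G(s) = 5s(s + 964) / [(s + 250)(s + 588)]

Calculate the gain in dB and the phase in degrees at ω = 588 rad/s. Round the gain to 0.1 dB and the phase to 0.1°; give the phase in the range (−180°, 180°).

15.9 dB, 9.4°

At s = jω = j588:
zero (s+964): 964 + j588 → |·| = √(964²+588²) = √1275040 ≈ 1129.2, ∠ = arctan(588/964) ≈ 31.38°
zero at origin: s = j588 → |·| = 588, ∠ = 90.00°
pole (s+250): 250 + j588 → |·| = √(250²+588²) = √408244 ≈ 638.94, ∠ = arctan(588/250) ≈ 66.97°
pole (s+588): 588 + j588 → |·| = √(588²+588²) = √691488 ≈ 831.56, ∠ = arctan(588/588) ≈ 45.00°
|G| = 5 · 6.6397e+05 / 5.3132e+05 ≈ 6.2483
Gain = 20 log₁₀(6.2483) ≈ 15.92 dB
∠G = 121.38° − 111.97° = 9.41°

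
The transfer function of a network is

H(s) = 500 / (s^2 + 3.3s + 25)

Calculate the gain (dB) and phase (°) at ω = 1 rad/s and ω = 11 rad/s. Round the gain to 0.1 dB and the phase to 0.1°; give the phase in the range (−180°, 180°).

ω = 1: 26.3 dB, -7.8°; ω = 11: 13.8 dB, -159.3°

At s = jω = j1:
quadratic: (j1)² + 3.3·j1 + 25 = 24 + j3.3 → |·| ≈ 24.226, ∠ ≈ 7.83°
|H| = 500 / 24.226 ≈ 20.639
Gain = 20 log₁₀(20.639) ≈ 26.29 dB
∠H = 0.00° − 7.83° = -7.83°

At s = jω = j11:
quadratic: (j11)² + 3.3·j11 + 25 = -96 + j36.3 → |·| ≈ 102.63, ∠ ≈ 159.29°
|H| = 500 / 102.63 ≈ 4.8719
Gain = 20 log₁₀(4.8719) ≈ 13.75 dB
∠H = 0.00° − 159.29° = -159.29°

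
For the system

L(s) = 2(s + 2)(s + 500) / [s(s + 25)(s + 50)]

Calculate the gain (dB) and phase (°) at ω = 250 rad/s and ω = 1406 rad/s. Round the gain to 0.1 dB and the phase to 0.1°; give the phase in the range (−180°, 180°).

ω = 250: -35.2 dB, -136.9°; ω = 1406: -56.4 dB, -106.6°

At s = jω = j250:
zero (s+2): 2 + j250 → |·| = √(2²+250²) = √62504 ≈ 250.01, ∠ = arctan(250/2) ≈ 89.54°
zero (s+500): 500 + j250 → |·| = √(500²+250²) = √312500 ≈ 559.02, ∠ = arctan(250/500) ≈ 26.57°
pole (s+25): 25 + j250 → |·| = √(25²+250²) = √63125 ≈ 251.25, ∠ = arctan(250/25) ≈ 84.29°
pole (s+50): 50 + j250 → |·| = √(50²+250²) = √65000 ≈ 254.95, ∠ = arctan(250/50) ≈ 78.69°
pole at origin: |s| = 250, ∠ = 90.00° (in denominator)
|L| = 2 · 1.3976e+05 / 1.6014e+07 ≈ 0.017455
Gain = 20 log₁₀(0.017455) ≈ -35.16 dB
∠L = 116.11° − 252.98° = -136.87°

At s = jω = j1406:
zero (s+2): 2 + j1406 → |·| = √(2²+1406²) = √1976840 ≈ 1406, ∠ = arctan(1406/2) ≈ 89.92°
zero (s+500): 500 + j1406 → |·| = √(500²+1406²) = √2226836 ≈ 1492.3, ∠ = arctan(1406/500) ≈ 70.42°
pole (s+25): 25 + j1406 → |·| = √(25²+1406²) = √1977461 ≈ 1406.2, ∠ = arctan(1406/25) ≈ 88.98°
pole (s+50): 50 + j1406 → |·| = √(50²+1406²) = √1979336 ≈ 1406.9, ∠ = arctan(1406/50) ≈ 87.96°
pole at origin: |s| = 1406, ∠ = 90.00° (in denominator)
|L| = 2 · 2.0982e+06 / 2.7816e+09 ≈ 0.0015086
Gain = 20 log₁₀(0.0015086) ≈ -56.43 dB
∠L = 160.34° − 266.94° = -106.60°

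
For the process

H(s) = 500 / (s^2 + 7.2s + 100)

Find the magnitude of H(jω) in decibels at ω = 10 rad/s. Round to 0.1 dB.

At s = jω = j10:
quadratic: (j10)² + 7.2·j10 + 100 = 0 + j72 → |·| ≈ 72, ∠ ≈ 90.00°
|H| = 500 / 72 ≈ 6.9444
Gain = 20 log₁₀(6.9444) ≈ 16.83 dB

16.8 dB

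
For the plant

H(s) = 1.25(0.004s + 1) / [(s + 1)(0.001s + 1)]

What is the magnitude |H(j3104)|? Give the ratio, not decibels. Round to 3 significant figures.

At ω = 3104 rad/s:
zero (1 + j3104·0.004) = 1 + j12.416 → |·| ≈ 12.456, ∠ ≈ 85.40°
pole (1 + j3104·1) = 1 + j3104 → |·| ≈ 3104, ∠ ≈ 89.98°
pole (1 + j3104·0.001) = 1 + j3.104 → |·| ≈ 3.2611, ∠ ≈ 72.14°
|H| = 1.25 · 12.456 / (3104 · 3.2611) ≈ 0.0015382

0.00154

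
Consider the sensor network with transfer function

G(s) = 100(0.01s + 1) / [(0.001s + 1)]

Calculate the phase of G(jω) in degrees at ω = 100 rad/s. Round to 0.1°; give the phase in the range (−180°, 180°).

At ω = 100 rad/s:
zero (1 + j100·0.01) = 1 + j1 → |·| ≈ 1.4142, ∠ ≈ 45.00°
pole (1 + j100·0.001) = 1 + j0.1 → |·| ≈ 1.005, ∠ ≈ 5.71°
∠G = (45.00°) − (5.71°) = 39.29°

39.3°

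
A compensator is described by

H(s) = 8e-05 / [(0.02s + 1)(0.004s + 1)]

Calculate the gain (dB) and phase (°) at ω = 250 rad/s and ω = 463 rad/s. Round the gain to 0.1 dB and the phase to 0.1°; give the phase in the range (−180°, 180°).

ω = 250: -99.1 dB, -123.7°; ω = 463: -107.8 dB, -145.5°

At ω = 250 rad/s:
pole (1 + j250·0.02) = 1 + j5 → |·| ≈ 5.099, ∠ ≈ 78.69°
pole (1 + j250·0.004) = 1 + j1 → |·| ≈ 1.4142, ∠ ≈ 45.00°
|H| = 8e-05 · 1 / (5.099 · 1.4142) ≈ 1.1094e-05
Gain = 20 log₁₀(1.1094e-05) ≈ -99.10 dB
∠H = (0°) − (78.69° + 45.00°) = -123.69°

At ω = 463 rad/s:
pole (1 + j463·0.02) = 1 + j9.26 → |·| ≈ 9.3138, ∠ ≈ 83.84°
pole (1 + j463·0.004) = 1 + j1.852 → |·| ≈ 2.1047, ∠ ≈ 61.63°
|H| = 8e-05 · 1 / (9.3138 · 2.1047) ≈ 4.0811e-06
Gain = 20 log₁₀(4.0811e-06) ≈ -107.78 dB
∠H = (0°) − (83.84° + 61.63°) = -145.47°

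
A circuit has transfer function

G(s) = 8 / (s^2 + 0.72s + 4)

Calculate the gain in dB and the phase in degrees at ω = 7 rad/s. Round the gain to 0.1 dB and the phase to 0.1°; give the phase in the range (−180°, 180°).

-15.1 dB, -173.6°

At s = jω = j7:
quadratic: (j7)² + 0.72·j7 + 4 = -45 + j5.04 → |·| ≈ 45.281, ∠ ≈ 173.61°
|G| = 8 / 45.281 ≈ 0.17667
Gain = 20 log₁₀(0.17667) ≈ -15.06 dB
∠G = 0.00° − 173.61° = -173.61°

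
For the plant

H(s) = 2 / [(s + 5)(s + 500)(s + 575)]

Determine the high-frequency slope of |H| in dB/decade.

-60 dB/decade

Each pole contributes −20 dB/decade at high frequency; each zero contributes +20 dB/decade.
Net: 0 zero(s) − 3 pole(s) → -60 dB/decade.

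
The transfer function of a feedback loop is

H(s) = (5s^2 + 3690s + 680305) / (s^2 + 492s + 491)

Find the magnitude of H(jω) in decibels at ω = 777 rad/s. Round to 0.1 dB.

Substitute s = j777:
Numerator: 5(j777)^2 + 3690(j777) + 680305 = -2338340 + j2867130
Denominator: (j777)^2 + 492(j777) + 491 = -603238 + j382284
|N| = √(2338340² + 2867130²) ≈ 3.6998e+06, ∠N ≈ 129.20°
|D| = √(603238² + 382284²) ≈ 7.1417e+05, ∠D ≈ 147.64°
|H| = 3.6998e+06 / 7.1417e+05 ≈ 5.1806
Gain = 20 log₁₀(5.1806) ≈ 14.29 dB

14.3 dB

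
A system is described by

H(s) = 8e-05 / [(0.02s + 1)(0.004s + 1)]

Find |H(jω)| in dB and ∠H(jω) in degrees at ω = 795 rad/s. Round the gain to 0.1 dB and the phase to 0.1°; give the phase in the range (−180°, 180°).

At ω = 795 rad/s:
pole (1 + j795·0.02) = 1 + j15.9 → |·| ≈ 15.931, ∠ ≈ 86.40°
pole (1 + j795·0.004) = 1 + j3.18 → |·| ≈ 3.3335, ∠ ≈ 72.54°
|H| = 8e-05 · 1 / (15.931 · 3.3335) ≈ 1.5064e-06
Gain = 20 log₁₀(1.5064e-06) ≈ -116.44 dB
∠H = (0°) − (86.40° + 72.54°) = -158.94°

-116.4 dB, -158.9°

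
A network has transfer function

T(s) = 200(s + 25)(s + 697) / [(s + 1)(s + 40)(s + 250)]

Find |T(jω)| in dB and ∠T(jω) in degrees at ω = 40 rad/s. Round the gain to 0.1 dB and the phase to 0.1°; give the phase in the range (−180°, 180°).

21.2 dB, -81.4°

At s = jω = j40:
zero (s+25): 25 + j40 → |·| = √(25²+40²) = √2225 ≈ 47.17, ∠ = arctan(40/25) ≈ 57.99°
zero (s+697): 697 + j40 → |·| = √(697²+40²) = √487409 ≈ 698.15, ∠ = arctan(40/697) ≈ 3.28°
pole (s+1): 1 + j40 → |·| = √(1²+40²) = √1601 ≈ 40.012, ∠ = arctan(40/1) ≈ 88.57°
pole (s+40): 40 + j40 → |·| = √(40²+40²) = √3200 ≈ 56.569, ∠ = arctan(40/40) ≈ 45.00°
pole (s+250): 250 + j40 → |·| = √(250²+40²) = √64100 ≈ 253.18, ∠ = arctan(40/250) ≈ 9.09°
|T| = 200 · 32932 / 5.7306e+05 ≈ 11.493
Gain = 20 log₁₀(11.493) ≈ 21.21 dB
∠T = 61.27° − 142.66° = -81.39°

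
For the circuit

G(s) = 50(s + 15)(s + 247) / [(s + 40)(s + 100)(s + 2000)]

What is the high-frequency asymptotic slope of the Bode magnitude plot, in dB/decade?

-20 dB/decade

Each pole contributes −20 dB/decade at high frequency; each zero contributes +20 dB/decade.
Net: 2 zero(s) − 3 pole(s) → -20 dB/decade.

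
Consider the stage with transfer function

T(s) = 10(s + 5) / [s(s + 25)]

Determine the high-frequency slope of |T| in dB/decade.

Each pole contributes −20 dB/decade at high frequency; each zero contributes +20 dB/decade.
Net: 1 zero(s) − 2 pole(s) → -20 dB/decade.

-20 dB/decade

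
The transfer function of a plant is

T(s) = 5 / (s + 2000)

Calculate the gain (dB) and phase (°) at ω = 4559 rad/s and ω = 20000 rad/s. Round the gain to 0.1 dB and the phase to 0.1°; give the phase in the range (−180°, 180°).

Substitute s = j4559:
Numerator: 5 = 5 + j0
Denominator: (j4559) + 2000 = 2000 + j4559
|N| = √(5² + 0²) ≈ 5, ∠N ≈ 0.00°
|D| = √(2000² + 4559²) ≈ 4978.4, ∠D ≈ 66.31°
|T| = 5 / 4978.4 ≈ 0.0010043
Gain = 20 log₁₀(0.0010043) ≈ -59.96 dB
∠T = 0.00° − 66.31° = -66.31°

Substitute s = j20000:
Numerator: 5 = 5 + j0
Denominator: (j20000) + 2000 = 2000 + j20000
|N| = √(5² + 0²) ≈ 5, ∠N ≈ 0.00°
|D| = √(2000² + 20000²) ≈ 20100, ∠D ≈ 84.29°
|T| = 5 / 20100 ≈ 0.00024876
Gain = 20 log₁₀(0.00024876) ≈ -72.08 dB
∠T = 0.00° − 84.29° = -84.29°

ω = 4559: -60.0 dB, -66.3°; ω = 20000: -72.1 dB, -84.3°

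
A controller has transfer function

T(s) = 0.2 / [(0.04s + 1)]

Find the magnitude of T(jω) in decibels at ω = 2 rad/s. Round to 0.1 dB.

-14.0 dB

At ω = 2 rad/s:
pole (1 + j2·0.04) = 1 + j0.08 → |·| ≈ 1.0032, ∠ ≈ 4.57°
|T| = 0.2 · 1 / (1.0032) ≈ 0.19936
Gain = 20 log₁₀(0.19936) ≈ -14.01 dB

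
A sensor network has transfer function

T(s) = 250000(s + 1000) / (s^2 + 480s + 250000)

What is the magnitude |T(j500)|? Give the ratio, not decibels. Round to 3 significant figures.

1.16e+03

At s = jω = j500:
zero (s+1000): 1000 + j500 → |·| = √(1000²+500²) = √1250000 ≈ 1118, ∠ = arctan(500/1000) ≈ 26.57°
quadratic: (j500)² + 480·j500 + 250000 = 0 + j240000 → |·| ≈ 2.4e+05, ∠ ≈ 90.00°
|T| = 250000 · 1118 / 2.4e+05 ≈ 1164.6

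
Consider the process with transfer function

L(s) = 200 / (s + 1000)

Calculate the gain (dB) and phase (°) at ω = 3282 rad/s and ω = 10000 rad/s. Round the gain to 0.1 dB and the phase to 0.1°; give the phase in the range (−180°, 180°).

At s = jω = j3282:
pole (s+1000): 1000 + j3282 → |·| = √(1000²+3282²) = √11771524 ≈ 3431, ∠ = arctan(3282/1000) ≈ 73.05°
|L| = 200 / 3431 ≈ 0.058292
Gain = 20 log₁₀(0.058292) ≈ -24.69 dB
∠L = 0.00° − 73.05° = -73.05°

At s = jω = j10000:
pole (s+1000): 1000 + j10000 → |·| = √(1000²+10000²) = √101000000 ≈ 10050, ∠ = arctan(10000/1000) ≈ 84.29°
|L| = 200 / 10050 ≈ 0.0199
Gain = 20 log₁₀(0.0199) ≈ -34.02 dB
∠L = 0.00° − 84.29° = -84.29°

ω = 3282: -24.7 dB, -73.1°; ω = 10000: -34.0 dB, -84.3°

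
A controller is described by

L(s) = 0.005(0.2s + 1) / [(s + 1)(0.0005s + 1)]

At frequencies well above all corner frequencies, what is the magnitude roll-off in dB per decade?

-20 dB/decade

Each pole contributes −20 dB/decade at high frequency; each zero contributes +20 dB/decade.
Net: 1 zero(s) − 2 pole(s) → -20 dB/decade.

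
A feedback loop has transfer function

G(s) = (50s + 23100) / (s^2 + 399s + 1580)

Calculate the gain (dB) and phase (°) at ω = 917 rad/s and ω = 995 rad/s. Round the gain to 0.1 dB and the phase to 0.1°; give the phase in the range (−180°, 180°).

Substitute s = j917:
Numerator: 50(j917) + 23100 = 23100 + j45850
Denominator: (j917)^2 + 399(j917) + 1580 = -839309 + j365883
|N| = √(23100² + 45850²) ≈ 51340, ∠N ≈ 63.26°
|D| = √(839309² + 365883²) ≈ 9.1559e+05, ∠D ≈ 156.45°
|G| = 51340 / 9.1559e+05 ≈ 0.056073
Gain = 20 log₁₀(0.056073) ≈ -25.02 dB
∠G = 63.26° − 156.45° = -93.19°

Substitute s = j995:
Numerator: 50(j995) + 23100 = 23100 + j49750
Denominator: (j995)^2 + 399(j995) + 1580 = -988445 + j397005
|N| = √(23100² + 49750²) ≈ 54851, ∠N ≈ 65.09°
|D| = √(988445² + 397005²) ≈ 1.0652e+06, ∠D ≈ 158.12°
|G| = 54851 / 1.0652e+06 ≈ 0.051494
Gain = 20 log₁₀(0.051494) ≈ -25.76 dB
∠G = 65.09° − 158.12° = -93.03°

ω = 917: -25.0 dB, -93.2°; ω = 995: -25.8 dB, -93.0°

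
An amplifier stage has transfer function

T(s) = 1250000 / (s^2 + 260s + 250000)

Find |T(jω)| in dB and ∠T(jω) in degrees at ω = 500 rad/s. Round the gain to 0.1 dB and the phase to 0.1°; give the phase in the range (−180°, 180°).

19.7 dB, -90.0°

At s = jω = j500:
quadratic: (j500)² + 260·j500 + 250000 = 0 + j130000 → |·| ≈ 1.3e+05, ∠ ≈ 90.00°
|T| = 1250000 / 1.3e+05 ≈ 9.6154
Gain = 20 log₁₀(9.6154) ≈ 19.66 dB
∠T = 0.00° − 90.00° = -90.00°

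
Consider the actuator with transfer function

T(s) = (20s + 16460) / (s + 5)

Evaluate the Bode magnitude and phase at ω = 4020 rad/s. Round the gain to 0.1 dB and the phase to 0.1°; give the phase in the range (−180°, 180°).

Substitute s = j4020:
Numerator: 20(j4020) + 16460 = 16460 + j80400
Denominator: (j4020) + 5 = 5 + j4020
|N| = √(16460² + 80400²) ≈ 82068, ∠N ≈ 78.43°
|D| = √(5² + 4020²) ≈ 4020, ∠D ≈ 89.93°
|T| = 82068 / 4020 ≈ 20.415
Gain = 20 log₁₀(20.415) ≈ 26.20 dB
∠T = 78.43° − 89.93° = -11.50°

26.2 dB, -11.5°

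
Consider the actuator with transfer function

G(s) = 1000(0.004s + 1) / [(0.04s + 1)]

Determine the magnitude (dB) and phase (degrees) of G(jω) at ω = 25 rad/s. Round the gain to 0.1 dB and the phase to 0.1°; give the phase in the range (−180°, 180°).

At ω = 25 rad/s:
zero (1 + j25·0.004) = 1 + j0.1 → |·| ≈ 1.005, ∠ ≈ 5.71°
pole (1 + j25·0.04) = 1 + j1 → |·| ≈ 1.4142, ∠ ≈ 45.00°
|G| = 1000 · 1.005 / (1.4142) ≈ 710.65
Gain = 20 log₁₀(710.65) ≈ 57.03 dB
∠G = (5.71°) − (45.00°) = -39.29°

57.0 dB, -39.3°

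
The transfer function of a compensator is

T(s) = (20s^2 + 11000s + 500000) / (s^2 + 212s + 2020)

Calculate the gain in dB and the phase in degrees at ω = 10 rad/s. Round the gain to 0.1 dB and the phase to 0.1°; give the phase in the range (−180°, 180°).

Substitute s = j10:
Numerator: 20(j10)^2 + 11000(j10) + 500000 = 498000 + j110000
Denominator: (j10)^2 + 212(j10) + 2020 = 1920 + j2120
|N| = √(498000² + 110000²) ≈ 5.1e+05, ∠N ≈ 12.46°
|D| = √(1920² + 2120²) ≈ 2860.2, ∠D ≈ 47.83°
|T| = 5.1e+05 / 2860.2 ≈ 178.31
Gain = 20 log₁₀(178.31) ≈ 45.02 dB
∠T = 12.46° − 47.83° = -35.37°

45.0 dB, -35.4°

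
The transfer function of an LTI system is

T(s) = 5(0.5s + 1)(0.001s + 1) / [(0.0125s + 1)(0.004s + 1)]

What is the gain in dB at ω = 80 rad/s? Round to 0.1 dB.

42.6 dB

At ω = 80 rad/s:
zero (1 + j80·0.5) = 1 + j40 → |·| ≈ 40.012, ∠ ≈ 88.57°
zero (1 + j80·0.001) = 1 + j0.08 → |·| ≈ 1.0032, ∠ ≈ 4.57°
pole (1 + j80·0.0125) = 1 + j1 → |·| ≈ 1.4142, ∠ ≈ 45.00°
pole (1 + j80·0.004) = 1 + j0.32 → |·| ≈ 1.05, ∠ ≈ 17.74°
|T| = 5 · 40.012 · 1.0032 / (1.4142 · 1.05) ≈ 135.16
Gain = 20 log₁₀(135.16) ≈ 42.62 dB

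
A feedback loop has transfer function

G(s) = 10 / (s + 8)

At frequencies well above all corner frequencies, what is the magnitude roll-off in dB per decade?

-20 dB/decade

Each pole contributes −20 dB/decade at high frequency; each zero contributes +20 dB/decade.
Net: 0 zero(s) − 1 pole(s) → -20 dB/decade.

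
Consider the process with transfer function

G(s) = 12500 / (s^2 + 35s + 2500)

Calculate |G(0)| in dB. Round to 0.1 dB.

14.0 dB

G(0) = 12500 / 2500 = 5
20 log₁₀(5) ≈ 13.98 dB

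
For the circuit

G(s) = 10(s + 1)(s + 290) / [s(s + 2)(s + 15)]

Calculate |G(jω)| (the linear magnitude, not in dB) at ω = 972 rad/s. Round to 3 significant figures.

0.0107

At s = jω = j972:
zero (s+1): 1 + j972 → |·| = √(1²+972²) = √944785 ≈ 972, ∠ = arctan(972/1) ≈ 89.94°
zero (s+290): 290 + j972 → |·| = √(290²+972²) = √1028884 ≈ 1014.3, ∠ = arctan(972/290) ≈ 73.39°
pole (s+2): 2 + j972 → |·| = √(2²+972²) = √944788 ≈ 972, ∠ = arctan(972/2) ≈ 89.88°
pole (s+15): 15 + j972 → |·| = √(15²+972²) = √945009 ≈ 972.12, ∠ = arctan(972/15) ≈ 89.12°
pole at origin: |s| = 972, ∠ = 90.00° (in denominator)
|G| = 10 · 9.859e+05 / 9.1844e+08 ≈ 0.010735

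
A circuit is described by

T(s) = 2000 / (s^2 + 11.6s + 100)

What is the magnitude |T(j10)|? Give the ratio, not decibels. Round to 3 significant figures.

At s = jω = j10:
quadratic: (j10)² + 11.6·j10 + 100 = 0 + j116 → |·| ≈ 116, ∠ ≈ 90.00°
|T| = 2000 / 116 ≈ 17.241

17.2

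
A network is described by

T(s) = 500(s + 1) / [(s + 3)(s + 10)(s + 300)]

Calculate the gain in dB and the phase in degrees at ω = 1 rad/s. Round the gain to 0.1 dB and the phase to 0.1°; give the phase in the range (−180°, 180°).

At s = jω = j1:
zero (s+1): 1 + j1 → |·| = √(1²+1²) = √2 ≈ 1.4142, ∠ = arctan(1/1) ≈ 45.00°
pole (s+3): 3 + j1 → |·| = √(3²+1²) = √10 ≈ 3.1623, ∠ = arctan(1/3) ≈ 18.43°
pole (s+10): 10 + j1 → |·| = √(10²+1²) = √101 ≈ 10.05, ∠ = arctan(1/10) ≈ 5.71°
pole (s+300): 300 + j1 → |·| = √(300²+1²) = √90001 ≈ 300, ∠ = arctan(1/300) ≈ 0.19°
|T| = 500 · 1.4142 / 9534.3 ≈ 0.074164
Gain = 20 log₁₀(0.074164) ≈ -22.60 dB
∠T = 45.00° − 24.33° = 20.67°

-22.6 dB, 20.7°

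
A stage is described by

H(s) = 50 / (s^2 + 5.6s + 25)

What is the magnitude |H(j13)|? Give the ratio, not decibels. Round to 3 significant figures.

At s = jω = j13:
quadratic: (j13)² + 5.6·j13 + 25 = -144 + j72.8 → |·| ≈ 161.36, ∠ ≈ 153.18°
|H| = 50 / 161.36 ≈ 0.30987

0.310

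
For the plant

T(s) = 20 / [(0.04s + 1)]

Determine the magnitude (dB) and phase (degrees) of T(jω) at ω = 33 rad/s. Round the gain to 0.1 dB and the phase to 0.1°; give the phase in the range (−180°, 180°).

At ω = 33 rad/s:
pole (1 + j33·0.04) = 1 + j1.32 → |·| ≈ 1.656, ∠ ≈ 52.85°
|T| = 20 · 1 / (1.656) ≈ 12.077
Gain = 20 log₁₀(12.077) ≈ 21.64 dB
∠T = (0°) − (52.85°) = -52.85°

21.6 dB, -52.9°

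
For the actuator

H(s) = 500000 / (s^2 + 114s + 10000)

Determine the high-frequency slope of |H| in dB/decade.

-40 dB/decade

Each pole contributes −20 dB/decade at high frequency; each zero contributes +20 dB/decade.
Net: 0 zero(s) − 2 pole(s) → -40 dB/decade.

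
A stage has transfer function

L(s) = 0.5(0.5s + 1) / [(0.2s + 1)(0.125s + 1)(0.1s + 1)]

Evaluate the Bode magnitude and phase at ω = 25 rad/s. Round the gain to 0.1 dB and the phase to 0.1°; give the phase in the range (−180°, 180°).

At ω = 25 rad/s:
zero (1 + j25·0.5) = 1 + j12.5 → |·| ≈ 12.54, ∠ ≈ 85.43°
pole (1 + j25·0.2) = 1 + j5 → |·| ≈ 5.099, ∠ ≈ 78.69°
pole (1 + j25·0.125) = 1 + j3.125 → |·| ≈ 3.2811, ∠ ≈ 72.26°
pole (1 + j25·0.1) = 1 + j2.5 → |·| ≈ 2.6926, ∠ ≈ 68.20°
|L| = 0.5 · 12.54 / (5.099 · 3.2811 · 2.6926) ≈ 0.13918
Gain = 20 log₁₀(0.13918) ≈ -17.13 dB
∠L = (85.43°) − (78.69° + 72.26° + 68.20°) = -133.72°

-17.1 dB, -133.7°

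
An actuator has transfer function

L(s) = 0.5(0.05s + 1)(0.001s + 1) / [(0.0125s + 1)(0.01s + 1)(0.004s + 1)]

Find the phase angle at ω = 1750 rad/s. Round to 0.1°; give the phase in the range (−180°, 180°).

-106.4°

At ω = 1750 rad/s:
zero (1 + j1750·0.05) = 1 + j87.5 → |·| ≈ 87.506, ∠ ≈ 89.35°
zero (1 + j1750·0.001) = 1 + j1.75 → |·| ≈ 2.0156, ∠ ≈ 60.26°
pole (1 + j1750·0.0125) = 1 + j21.875 → |·| ≈ 21.898, ∠ ≈ 87.38°
pole (1 + j1750·0.01) = 1 + j17.5 → |·| ≈ 17.529, ∠ ≈ 86.73°
pole (1 + j1750·0.004) = 1 + j7 → |·| ≈ 7.0711, ∠ ≈ 81.87°
∠L = (89.35° + 60.26°) − (87.38° + 86.73° + 81.87°) = -106.37°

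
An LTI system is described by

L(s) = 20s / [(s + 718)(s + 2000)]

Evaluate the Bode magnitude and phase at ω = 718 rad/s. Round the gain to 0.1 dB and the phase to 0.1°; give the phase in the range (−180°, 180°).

-43.5 dB, 25.3°

At s = jω = j718:
zero at origin: s = j718 → |·| = 718, ∠ = 90.00°
pole (s+718): 718 + j718 → |·| = √(718²+718²) = √1031048 ≈ 1015.4, ∠ = arctan(718/718) ≈ 45.00°
pole (s+2000): 2000 + j718 → |·| = √(2000²+718²) = √4515524 ≈ 2125, ∠ = arctan(718/2000) ≈ 19.75°
|L| = 20 · 718 / 2.1577e+06 ≈ 0.0066552
Gain = 20 log₁₀(0.0066552) ≈ -43.54 dB
∠L = 90.00° − 64.75° = 25.25°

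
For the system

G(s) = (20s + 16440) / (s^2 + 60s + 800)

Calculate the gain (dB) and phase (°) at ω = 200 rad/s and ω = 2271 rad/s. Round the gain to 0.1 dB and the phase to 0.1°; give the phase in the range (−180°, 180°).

ω = 200: -7.7 dB, -149.3°; ω = 2271: -40.6 dB, -108.4°

Substitute s = j200:
Numerator: 20(j200) + 16440 = 16440 + j4000
Denominator: (j200)^2 + 60(j200) + 800 = -39200 + j12000
|N| = √(16440² + 4000²) ≈ 16920, ∠N ≈ 13.67°
|D| = √(39200² + 12000²) ≈ 40996, ∠D ≈ 162.98°
|G| = 16920 / 40996 ≈ 0.41272
Gain = 20 log₁₀(0.41272) ≈ -7.69 dB
∠G = 13.67° − 162.98° = -149.31°

Substitute s = j2271:
Numerator: 20(j2271) + 16440 = 16440 + j45420
Denominator: (j2271)^2 + 60(j2271) + 800 = -5156641 + j136260
|N| = √(16440² + 45420²) ≈ 48304, ∠N ≈ 70.10°
|D| = √(5156641² + 136260²) ≈ 5.1584e+06, ∠D ≈ 178.49°
|G| = 48304 / 5.1584e+06 ≈ 0.0093641
Gain = 20 log₁₀(0.0093641) ≈ -40.57 dB
∠G = 70.10° − 178.49° = -108.39°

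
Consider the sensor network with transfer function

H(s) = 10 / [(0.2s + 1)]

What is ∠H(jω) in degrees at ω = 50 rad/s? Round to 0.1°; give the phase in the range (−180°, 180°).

-84.3°

At ω = 50 rad/s:
pole (1 + j50·0.2) = 1 + j10 → |·| ≈ 10.05, ∠ ≈ 84.29°
∠H = (0°) − (84.29°) = -84.29°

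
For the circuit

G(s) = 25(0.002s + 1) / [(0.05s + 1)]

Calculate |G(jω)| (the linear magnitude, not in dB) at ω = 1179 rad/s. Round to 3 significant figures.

At ω = 1179 rad/s:
zero (1 + j1179·0.002) = 1 + j2.358 → |·| ≈ 2.5613, ∠ ≈ 67.02°
pole (1 + j1179·0.05) = 1 + j58.95 → |·| ≈ 58.958, ∠ ≈ 89.03°
|G| = 25 · 2.5613 / (58.958) ≈ 1.0861

1.09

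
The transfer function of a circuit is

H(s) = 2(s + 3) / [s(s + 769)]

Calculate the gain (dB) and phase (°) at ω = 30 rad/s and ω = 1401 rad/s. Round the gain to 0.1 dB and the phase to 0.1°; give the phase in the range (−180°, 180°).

ω = 30: -51.7 dB, -7.9°; ω = 1401: -58.1 dB, -61.4°

At s = jω = j30:
zero (s+3): 3 + j30 → |·| = √(3²+30²) = √909 ≈ 30.15, ∠ = arctan(30/3) ≈ 84.29°
pole (s+769): 769 + j30 → |·| = √(769²+30²) = √592261 ≈ 769.58, ∠ = arctan(30/769) ≈ 2.23°
pole at origin: |s| = 30, ∠ = 90.00° (in denominator)
|H| = 2 · 30.15 / 23087 ≈ 0.0026119
Gain = 20 log₁₀(0.0026119) ≈ -51.66 dB
∠H = 84.29° − 92.23° = -7.94°

At s = jω = j1401:
zero (s+3): 3 + j1401 → |·| = √(3²+1401²) = √1962810 ≈ 1401, ∠ = arctan(1401/3) ≈ 89.88°
pole (s+769): 769 + j1401 → |·| = √(769²+1401²) = √2554162 ≈ 1598.2, ∠ = arctan(1401/769) ≈ 61.24°
pole at origin: |s| = 1401, ∠ = 90.00° (in denominator)
|H| = 2 · 1401 / 2.2391e+06 ≈ 0.0012514
Gain = 20 log₁₀(0.0012514) ≈ -58.05 dB
∠H = 89.88° − 151.24° = -61.36°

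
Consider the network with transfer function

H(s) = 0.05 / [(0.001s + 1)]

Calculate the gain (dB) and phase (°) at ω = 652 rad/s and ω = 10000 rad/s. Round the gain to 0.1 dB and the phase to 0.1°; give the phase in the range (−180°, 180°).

ω = 652: -27.6 dB, -33.1°; ω = 10000: -46.1 dB, -84.3°

At ω = 652 rad/s:
pole (1 + j652·0.001) = 1 + j0.652 → |·| ≈ 1.1938, ∠ ≈ 33.10°
|H| = 0.05 · 1 / (1.1938) ≈ 0.041883
Gain = 20 log₁₀(0.041883) ≈ -27.56 dB
∠H = (0°) − (33.10°) = -33.10°

At ω = 10000 rad/s:
pole (1 + j10000·0.001) = 1 + j10 → |·| ≈ 10.05, ∠ ≈ 84.29°
|H| = 0.05 · 1 / (10.05) ≈ 0.0049751
Gain = 20 log₁₀(0.0049751) ≈ -46.06 dB
∠H = (0°) − (84.29°) = -84.29°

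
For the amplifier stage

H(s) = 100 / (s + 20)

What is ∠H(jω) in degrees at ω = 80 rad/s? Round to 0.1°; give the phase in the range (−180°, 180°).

-76.0°

Substitute s = j80:
Numerator: 100 = 100 + j0
Denominator: (j80) + 20 = 20 + j80
|N| = √(100² + 0²) ≈ 100, ∠N ≈ 0.00°
|D| = √(20² + 80²) ≈ 82.462, ∠D ≈ 75.96°
∠H = 0.00° − 75.96° = -75.96°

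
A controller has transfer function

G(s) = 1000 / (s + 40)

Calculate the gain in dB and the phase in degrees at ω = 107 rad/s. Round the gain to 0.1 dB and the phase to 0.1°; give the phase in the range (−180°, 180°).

18.8 dB, -69.5°

At s = jω = j107:
pole (s+40): 40 + j107 → |·| = √(40²+107²) = √13049 ≈ 114.23, ∠ = arctan(107/40) ≈ 69.50°
|G| = 1000 / 114.23 ≈ 8.7543
Gain = 20 log₁₀(8.7543) ≈ 18.84 dB
∠G = 0.00° − 69.50° = -69.50°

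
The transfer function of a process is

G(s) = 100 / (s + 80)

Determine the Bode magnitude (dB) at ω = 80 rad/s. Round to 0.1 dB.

Substitute s = j80:
Numerator: 100 = 100 + j0
Denominator: (j80) + 80 = 80 + j80
|N| = √(100² + 0²) ≈ 100, ∠N ≈ 0.00°
|D| = √(80² + 80²) ≈ 113.14, ∠D ≈ 45.00°
|G| = 100 / 113.14 ≈ 0.88386
Gain = 20 log₁₀(0.88386) ≈ -1.07 dB

-1.1 dB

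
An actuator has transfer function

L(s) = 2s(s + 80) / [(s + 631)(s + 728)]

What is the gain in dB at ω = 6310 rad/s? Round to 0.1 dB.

5.9 dB

At s = jω = j6310:
zero (s+80): 80 + j6310 → |·| = √(80²+6310²) = √39822500 ≈ 6310.5, ∠ = arctan(6310/80) ≈ 89.27°
zero at origin: s = j6310 → |·| = 6310, ∠ = 90.00°
pole (s+631): 631 + j6310 → |·| = √(631²+6310²) = √40214261 ≈ 6341.5, ∠ = arctan(6310/631) ≈ 84.29°
pole (s+728): 728 + j6310 → |·| = √(728²+6310²) = √40346084 ≈ 6351.9, ∠ = arctan(6310/728) ≈ 83.42°
|L| = 2 · 3.9819e+07 / 4.0281e+07 ≈ 1.9771
Gain = 20 log₁₀(1.9771) ≈ 5.92 dB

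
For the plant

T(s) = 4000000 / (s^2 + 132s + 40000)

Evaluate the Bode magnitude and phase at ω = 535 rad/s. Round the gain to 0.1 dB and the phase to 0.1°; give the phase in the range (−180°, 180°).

23.9 dB, -164.0°

At s = jω = j535:
quadratic: (j535)² + 132·j535 + 40000 = -246225 + j70620 → |·| ≈ 2.5615e+05, ∠ ≈ 164.00°
|T| = 4000000 / 2.5615e+05 ≈ 15.616
Gain = 20 log₁₀(15.616) ≈ 23.87 dB
∠T = 0.00° − 164.00° = -164.00°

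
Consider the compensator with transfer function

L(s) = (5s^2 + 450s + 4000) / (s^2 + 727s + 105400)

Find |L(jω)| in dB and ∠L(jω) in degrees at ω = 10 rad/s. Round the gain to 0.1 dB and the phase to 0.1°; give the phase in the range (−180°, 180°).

-25.4 dB, 48.2°

Substitute s = j10:
Numerator: 5(j10)^2 + 450(j10) + 4000 = 3500 + j4500
Denominator: (j10)^2 + 727(j10) + 105400 = 105300 + j7270
|N| = √(3500² + 4500²) ≈ 5700.9, ∠N ≈ 52.13°
|D| = √(105300² + 7270²) ≈ 1.0555e+05, ∠D ≈ 3.95°
|L| = 5700.9 / 1.0555e+05 ≈ 0.054011
Gain = 20 log₁₀(0.054011) ≈ -25.35 dB
∠L = 52.13° − 3.95° = 48.18°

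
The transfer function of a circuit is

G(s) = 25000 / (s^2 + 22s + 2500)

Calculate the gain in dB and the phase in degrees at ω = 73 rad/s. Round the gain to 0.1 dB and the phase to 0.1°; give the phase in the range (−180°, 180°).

17.7 dB, -150.4°

At s = jω = j73:
quadratic: (j73)² + 22·j73 + 2500 = -2829 + j1606 → |·| ≈ 3253.1, ∠ ≈ 150.42°
|G| = 25000 / 3253.1 ≈ 7.685
Gain = 20 log₁₀(7.685) ≈ 17.71 dB
∠G = 0.00° − 150.42° = -150.42°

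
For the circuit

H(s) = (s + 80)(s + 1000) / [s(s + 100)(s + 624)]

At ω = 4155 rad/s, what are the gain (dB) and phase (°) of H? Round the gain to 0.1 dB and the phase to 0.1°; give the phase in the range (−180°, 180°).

At s = jω = j4155:
zero (s+80): 80 + j4155 → |·| = √(80²+4155²) = √17270425 ≈ 4155.8, ∠ = arctan(4155/80) ≈ 88.90°
zero (s+1000): 1000 + j4155 → |·| = √(1000²+4155²) = √18264025 ≈ 4273.6, ∠ = arctan(4155/1000) ≈ 76.47°
pole (s+100): 100 + j4155 → |·| = √(100²+4155²) = √17274025 ≈ 4156.2, ∠ = arctan(4155/100) ≈ 88.62°
pole (s+624): 624 + j4155 → |·| = √(624²+4155²) = √17653401 ≈ 4201.6, ∠ = arctan(4155/624) ≈ 81.46°
pole at origin: |s| = 4155, ∠ = 90.00° (in denominator)
|H| = 1 · 1.776e+07 / 7.2557e+10 ≈ 0.00024477
Gain = 20 log₁₀(0.00024477) ≈ -72.22 dB
∠H = 165.37° − 260.08° = -94.71°

-72.2 dB, -94.7°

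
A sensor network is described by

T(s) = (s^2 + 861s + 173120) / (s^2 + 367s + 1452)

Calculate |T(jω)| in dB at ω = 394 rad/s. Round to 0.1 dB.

4.1 dB

Substitute s = j394:
Numerator: (j394)^2 + 861(j394) + 173120 = 17884 + j339234
Denominator: (j394)^2 + 367(j394) + 1452 = -153784 + j144598
|N| = √(17884² + 339234²) ≈ 3.3971e+05, ∠N ≈ 86.98°
|D| = √(153784² + 144598²) ≈ 2.1109e+05, ∠D ≈ 136.76°
|T| = 3.3971e+05 / 2.1109e+05 ≈ 1.6093
Gain = 20 log₁₀(1.6093) ≈ 4.13 dB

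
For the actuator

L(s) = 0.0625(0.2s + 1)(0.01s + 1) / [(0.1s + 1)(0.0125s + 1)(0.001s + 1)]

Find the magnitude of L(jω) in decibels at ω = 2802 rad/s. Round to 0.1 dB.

-29.5 dB

At ω = 2802 rad/s:
zero (1 + j2802·0.2) = 1 + j560.4 → |·| ≈ 560.4, ∠ ≈ 89.90°
zero (1 + j2802·0.01) = 1 + j28.02 → |·| ≈ 28.038, ∠ ≈ 87.96°
pole (1 + j2802·0.1) = 1 + j280.2 → |·| ≈ 280.2, ∠ ≈ 89.80°
pole (1 + j2802·0.0125) = 1 + j35.025 → |·| ≈ 35.039, ∠ ≈ 88.36°
pole (1 + j2802·0.001) = 1 + j2.802 → |·| ≈ 2.9751, ∠ ≈ 70.36°
|L| = 0.0625 · 560.4 · 28.038 / (280.2 · 35.039 · 2.9751) ≈ 0.03362
Gain = 20 log₁₀(0.03362) ≈ -29.47 dB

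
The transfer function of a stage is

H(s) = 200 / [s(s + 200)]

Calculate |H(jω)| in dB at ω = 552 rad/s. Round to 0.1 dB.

At s = jω = j552:
pole (s+200): 200 + j552 → |·| = √(200²+552²) = √344704 ≈ 587.11, ∠ = arctan(552/200) ≈ 70.08°
pole at origin: |s| = 552, ∠ = 90.00° (in denominator)
|H| = 200 / 3.2408e+05 ≈ 0.00061713
Gain = 20 log₁₀(0.00061713) ≈ -64.19 dB

-64.2 dB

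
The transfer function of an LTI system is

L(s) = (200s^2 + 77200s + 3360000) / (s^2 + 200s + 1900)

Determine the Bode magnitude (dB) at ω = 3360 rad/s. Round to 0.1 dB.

Substitute s = j3360:
Numerator: 200(j3360)^2 + 77200(j3360) + 3360000 = -2254560000 + j259392000
Denominator: (j3360)^2 + 200(j3360) + 1900 = -11287700 + j672000
|N| = √(2254560000² + 259392000²) ≈ 2.2694e+09, ∠N ≈ 173.44°
|D| = √(11287700² + 672000²) ≈ 1.1308e+07, ∠D ≈ 176.59°
|L| = 2.2694e+09 / 1.1308e+07 ≈ 200.69
Gain = 20 log₁₀(200.69) ≈ 46.05 dB

46.1 dB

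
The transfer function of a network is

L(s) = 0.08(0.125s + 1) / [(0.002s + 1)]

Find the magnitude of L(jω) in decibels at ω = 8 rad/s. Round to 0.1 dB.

-18.9 dB

At ω = 8 rad/s:
zero (1 + j8·0.125) = 1 + j1 → |·| ≈ 1.4142, ∠ ≈ 45.00°
pole (1 + j8·0.002) = 1 + j0.016 → |·| ≈ 1.0001, ∠ ≈ 0.92°
|L| = 0.08 · 1.4142 / (1.0001) ≈ 0.11312
Gain = 20 log₁₀(0.11312) ≈ -18.93 dB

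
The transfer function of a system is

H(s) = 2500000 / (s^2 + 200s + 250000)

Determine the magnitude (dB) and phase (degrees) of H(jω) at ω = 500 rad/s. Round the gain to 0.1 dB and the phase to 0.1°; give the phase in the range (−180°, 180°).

At s = jω = j500:
quadratic: (j500)² + 200·j500 + 250000 = 0 + j100000 → |·| ≈ 1e+05, ∠ ≈ 90.00°
|H| = 2500000 / 1e+05 ≈ 25
Gain = 20 log₁₀(25) ≈ 27.96 dB
∠H = 0.00° − 90.00° = -90.00°

28.0 dB, -90.0°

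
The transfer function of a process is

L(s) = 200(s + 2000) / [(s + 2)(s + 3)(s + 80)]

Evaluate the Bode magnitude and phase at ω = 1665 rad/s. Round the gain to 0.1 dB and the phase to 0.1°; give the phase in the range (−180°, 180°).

-79.0 dB, 132.7°

At s = jω = j1665:
zero (s+2000): 2000 + j1665 → |·| = √(2000²+1665²) = √6772225 ≈ 2602.3, ∠ = arctan(1665/2000) ≈ 39.78°
pole (s+2): 2 + j1665 → |·| = √(2²+1665²) = √2772229 ≈ 1665, ∠ = arctan(1665/2) ≈ 89.93°
pole (s+3): 3 + j1665 → |·| = √(3²+1665²) = √2772234 ≈ 1665, ∠ = arctan(1665/3) ≈ 89.90°
pole (s+80): 80 + j1665 → |·| = √(80²+1665²) = √2778625 ≈ 1666.9, ∠ = arctan(1665/80) ≈ 87.25°
|L| = 200 · 2602.3 / 4.621e+09 ≈ 0.00011263
Gain = 20 log₁₀(0.00011263) ≈ -78.97 dB
∠L = 39.78° − 267.08° = -227.30° ≡ 132.70° (principal value)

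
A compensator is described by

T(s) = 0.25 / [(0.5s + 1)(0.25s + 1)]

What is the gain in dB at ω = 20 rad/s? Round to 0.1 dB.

-46.2 dB

At ω = 20 rad/s:
pole (1 + j20·0.5) = 1 + j10 → |·| ≈ 10.05, ∠ ≈ 84.29°
pole (1 + j20·0.25) = 1 + j5 → |·| ≈ 5.099, ∠ ≈ 78.69°
|T| = 0.25 · 1 / (10.05 · 5.099) ≈ 0.0048785
Gain = 20 log₁₀(0.0048785) ≈ -46.23 dB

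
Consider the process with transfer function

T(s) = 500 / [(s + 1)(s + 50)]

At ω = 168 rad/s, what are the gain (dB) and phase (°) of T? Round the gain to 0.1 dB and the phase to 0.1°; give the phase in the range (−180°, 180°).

-35.4 dB, -163.1°

At s = jω = j168:
pole (s+1): 1 + j168 → |·| = √(1²+168²) = √28225 ≈ 168, ∠ = arctan(168/1) ≈ 89.66°
pole (s+50): 50 + j168 → |·| = √(50²+168²) = √30724 ≈ 175.28, ∠ = arctan(168/50) ≈ 73.43°
|T| = 500 / 29447 ≈ 0.01698
Gain = 20 log₁₀(0.01698) ≈ -35.40 dB
∠T = 0.00° − 163.09° = -163.09°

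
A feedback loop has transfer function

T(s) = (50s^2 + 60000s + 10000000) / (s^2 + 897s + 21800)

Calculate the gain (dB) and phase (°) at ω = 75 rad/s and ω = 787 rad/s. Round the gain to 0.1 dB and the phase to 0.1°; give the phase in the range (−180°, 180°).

ω = 75: 43.8 dB, -51.6°; ω = 787: 34.9 dB, -16.3°

Substitute s = j75:
Numerator: 50(j75)^2 + 60000(j75) + 10000000 = 9718750 + j4500000
Denominator: (j75)^2 + 897(j75) + 21800 = 16175 + j67275
|N| = √(9718750² + 4500000²) ≈ 1.071e+07, ∠N ≈ 24.85°
|D| = √(16175² + 67275²) ≈ 69192, ∠D ≈ 76.48°
|T| = 1.071e+07 / 69192 ≈ 154.79
Gain = 20 log₁₀(154.79) ≈ 43.79 dB
∠T = 24.85° − 76.48° = -51.63°

Substitute s = j787:
Numerator: 50(j787)^2 + 60000(j787) + 10000000 = -20968450 + j47220000
Denominator: (j787)^2 + 897(j787) + 21800 = -597569 + j705939
|N| = √(20968450² + 47220000²) ≈ 5.1666e+07, ∠N ≈ 113.94°
|D| = √(597569² + 705939²) ≈ 9.249e+05, ∠D ≈ 130.25°
|T| = 5.1666e+07 / 9.249e+05 ≈ 55.861
Gain = 20 log₁₀(55.861) ≈ 34.94 dB
∠T = 113.94° − 130.25° = -16.31°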